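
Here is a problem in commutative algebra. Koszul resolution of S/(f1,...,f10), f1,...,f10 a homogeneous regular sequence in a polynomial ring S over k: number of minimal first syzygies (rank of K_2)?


Regular sequence => Koszul complex is the minimal free resolution.
Syz_1 minimally generated by Koszul relations f_i*e_j - f_j*e_i (i<j): mu(Syz_1) = beta_2 = C(m,2) = m(m-1)/2
m=10
10*9/2 = 45


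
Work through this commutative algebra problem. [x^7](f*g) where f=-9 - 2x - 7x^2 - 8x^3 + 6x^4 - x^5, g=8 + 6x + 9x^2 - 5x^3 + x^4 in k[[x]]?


[x^7] = sum a_i*b_j, i+j=7
  -8*1=-8
  6*-5=-30
  -1*9=-9
Sum=-47


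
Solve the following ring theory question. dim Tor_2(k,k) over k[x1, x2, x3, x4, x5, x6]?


Koszul: C(n,i)=C(6,2)=15


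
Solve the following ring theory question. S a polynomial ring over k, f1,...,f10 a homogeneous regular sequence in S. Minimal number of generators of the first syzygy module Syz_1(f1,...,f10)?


Regular sequence => Koszul complex is the minimal free resolution.
Syz_1 minimally generated by Koszul relations f_i*e_j - f_j*e_i (i<j): mu(Syz_1) = beta_2 = C(m,2) = m(m-1)/2
m=10
10*9/2 = 45


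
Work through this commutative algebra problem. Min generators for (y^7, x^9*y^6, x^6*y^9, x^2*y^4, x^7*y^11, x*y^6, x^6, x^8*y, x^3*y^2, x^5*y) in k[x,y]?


Remove redundant (divisible by others).
x^6*y^9 redundant.
x^8*y redundant.
x^9*y^6 redundant.
x^7*y^11 redundant.
Min: x^6, x^5*y, x^3*y^2, x^2*y^4, x*y^6, y^7
Count=6


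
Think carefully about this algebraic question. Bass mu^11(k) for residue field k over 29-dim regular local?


C(n,i)=C(29,11)=34597290


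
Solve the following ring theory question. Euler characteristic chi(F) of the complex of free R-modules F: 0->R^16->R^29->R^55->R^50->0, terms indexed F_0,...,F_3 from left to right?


chi = sum (-1)^i * rank:
(-1)^0*16=16
(-1)^1*29=-29
(-1)^2*55=55
(-1)^3*50=-50
chi=-8


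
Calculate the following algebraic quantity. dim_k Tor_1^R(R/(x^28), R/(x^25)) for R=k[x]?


Tor_1(R/I,R/J)=(I cap J)/IJ=(x^28)/(x^53)
dim=53-28=min(28,25)=25


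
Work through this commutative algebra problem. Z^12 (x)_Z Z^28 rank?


rank(M(x)N) = rank(M)*rank(N)
12*28 = 336


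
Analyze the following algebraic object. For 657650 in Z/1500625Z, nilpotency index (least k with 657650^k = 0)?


657650^k mod 1500625:
k=1: 657650
k=2: 888125
k=3: 643125
k=4: 0
First zero at k = 4


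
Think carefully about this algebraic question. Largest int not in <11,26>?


gcd(11,26)=1 => F=ab-a-b=11*26-11-26=286-37=249


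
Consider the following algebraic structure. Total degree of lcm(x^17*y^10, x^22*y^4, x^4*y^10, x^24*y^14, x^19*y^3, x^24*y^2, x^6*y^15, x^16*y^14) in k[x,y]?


lcm = componentwise max:
x: max(17,22,4,24,19,24,6,16)=24
y: max(10,4,10,14,3,2,15,14)=15
Total=24+15=39


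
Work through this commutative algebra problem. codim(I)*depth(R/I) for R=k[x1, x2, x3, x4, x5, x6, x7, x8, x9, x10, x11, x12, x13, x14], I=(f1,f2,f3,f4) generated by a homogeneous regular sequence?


codim=4, depth=dim(R/I)=14-4=10
Product=4*10=40


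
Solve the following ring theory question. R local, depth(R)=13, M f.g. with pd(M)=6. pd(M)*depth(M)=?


pd+depth=13
depth=13-6=7
pd*depth=6*7=42


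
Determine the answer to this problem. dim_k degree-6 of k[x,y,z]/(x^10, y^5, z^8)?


Need i<10, j<5, k<8 with i+j+k=6.
For each i, j ranges over max(0,6-i-7)..min(4,6-i):
  i=0: j in [0,4] -> 5
  i=1: j in [0,4] -> 5
  i=2: j in [0,4] -> 5
  i=3: j in [0,3] -> 4
  i=4: j in [0,2] -> 3
  i=5: j in [0,1] -> 2
  i=6: j in [0,0] -> 1
H(6) = 5+5+5+4+3+2+1 = 25


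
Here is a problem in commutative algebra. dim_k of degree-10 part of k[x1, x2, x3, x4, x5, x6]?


C(d+n-1,n-1)=C(15,5)=3003


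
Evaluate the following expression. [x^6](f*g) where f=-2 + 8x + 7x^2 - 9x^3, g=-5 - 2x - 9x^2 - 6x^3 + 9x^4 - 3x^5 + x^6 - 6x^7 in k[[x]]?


[x^6] = sum a_i*b_j, i+j=6
  -2*1=-2
  8*-3=-24
  7*9=63
  -9*-6=54
Sum=91


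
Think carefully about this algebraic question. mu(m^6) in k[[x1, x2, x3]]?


C(n+d-1,d)=C(8,6)=28


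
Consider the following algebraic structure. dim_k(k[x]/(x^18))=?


Basis: 1,x,...,x^17
dim=18


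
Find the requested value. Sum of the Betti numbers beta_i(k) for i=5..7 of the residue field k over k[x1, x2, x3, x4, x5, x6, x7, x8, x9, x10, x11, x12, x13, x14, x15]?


Koszul resolution: beta_i(k)=C(n,i), n=15
C(15,5)=3003, C(15,6)=5005, C(15,7)=6435
Sum=14443


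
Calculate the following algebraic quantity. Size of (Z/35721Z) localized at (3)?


3-primary part: 35721=3^6*49
Size=3^6=729


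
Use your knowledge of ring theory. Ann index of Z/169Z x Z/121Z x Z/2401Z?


Exponent = lcm of the cyclic orders; pairwise coprime => product.
13^2*11^2*7^4=169*121*2401=49098049


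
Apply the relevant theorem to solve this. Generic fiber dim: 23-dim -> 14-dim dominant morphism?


dim(fiber)=dim(X)-dim(Y)=23-14=9


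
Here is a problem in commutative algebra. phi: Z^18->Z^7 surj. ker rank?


rank(ker) = 18-7 = 11


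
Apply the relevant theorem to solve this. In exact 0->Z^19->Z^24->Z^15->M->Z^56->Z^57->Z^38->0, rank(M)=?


Alt sum=0:
(-1)^0*19 + (-1)^1*24 + (-1)^2*15 + (-1)^3*? + (-1)^4*56 + (-1)^5*57 + (-1)^6*38=0
rank(M)=47


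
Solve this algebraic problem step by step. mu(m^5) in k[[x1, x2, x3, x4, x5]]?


C(n+d-1,d)=C(9,5)=126


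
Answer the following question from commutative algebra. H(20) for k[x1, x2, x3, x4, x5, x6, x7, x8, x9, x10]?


C(d+n-1,n-1)=C(29,9)=10015005


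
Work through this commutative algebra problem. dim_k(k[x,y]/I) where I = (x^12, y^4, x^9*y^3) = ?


k[x,y]/I, I = (x^12, y^4, x^9*y^3)
Rect: 12x4=48. Corner: (12-9)x(4-3)=3.
dim = 48-3 = 45


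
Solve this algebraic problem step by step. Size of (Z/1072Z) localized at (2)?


2-primary part: 1072=2^4*67
Size=2^4=16


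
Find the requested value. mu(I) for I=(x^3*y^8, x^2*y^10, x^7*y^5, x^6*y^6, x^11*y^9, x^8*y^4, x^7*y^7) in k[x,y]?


Remove redundant (divisible by others).
x^11*y^9 redundant.
x^7*y^7 redundant.
Min: x^8*y^4, x^7*y^5, x^6*y^6, x^3*y^8, x^2*y^10
Count=5


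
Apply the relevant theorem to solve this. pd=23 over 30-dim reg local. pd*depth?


pd+depth=30
depth=30-23=7
pd*depth=23*7=161


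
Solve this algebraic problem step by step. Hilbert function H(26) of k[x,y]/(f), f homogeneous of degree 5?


H(t)=d for t>=d-1.
d=5, t=26
H(26)=5


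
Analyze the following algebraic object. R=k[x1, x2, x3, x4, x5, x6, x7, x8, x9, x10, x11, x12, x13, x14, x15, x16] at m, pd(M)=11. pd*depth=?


pd+depth=16
depth=16-11=5
pd*depth=11*5=55


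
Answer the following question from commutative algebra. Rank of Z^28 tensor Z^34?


rank(M(x)N) = rank(M)*rank(N)
28*34 = 952


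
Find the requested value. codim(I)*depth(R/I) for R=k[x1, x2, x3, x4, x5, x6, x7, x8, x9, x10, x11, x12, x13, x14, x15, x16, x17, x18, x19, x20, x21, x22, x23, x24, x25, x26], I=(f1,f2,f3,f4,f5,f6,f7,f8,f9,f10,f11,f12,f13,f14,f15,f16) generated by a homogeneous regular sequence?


codim=16, depth=dim(R/I)=26-16=10
Product=16*10=160


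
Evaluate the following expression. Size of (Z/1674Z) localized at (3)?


3-primary part: 1674=3^3*62
Size=3^3=27


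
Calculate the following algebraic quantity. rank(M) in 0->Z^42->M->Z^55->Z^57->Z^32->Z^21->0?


Alt sum=0:
(-1)^0*42 + (-1)^1*? + (-1)^2*55 + (-1)^3*57 + (-1)^4*32 + (-1)^5*21=0
rank(M)=51


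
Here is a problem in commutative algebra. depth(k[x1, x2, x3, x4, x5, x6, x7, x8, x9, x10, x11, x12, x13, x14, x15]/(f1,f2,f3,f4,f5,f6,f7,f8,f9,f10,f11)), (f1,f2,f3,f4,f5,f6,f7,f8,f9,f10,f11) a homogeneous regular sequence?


depth(R)=15
depth(R/I)=15-11=4


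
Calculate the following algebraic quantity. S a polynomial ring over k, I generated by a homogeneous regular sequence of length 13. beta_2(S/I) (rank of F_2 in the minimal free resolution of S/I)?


Regular sequence => Koszul complex is the minimal free resolution.
Syz_1 minimally generated by Koszul relations f_i*e_j - f_j*e_i (i<j): mu(Syz_1) = beta_2 = C(m,2) = m(m-1)/2
m=13
13*12/2 = 78


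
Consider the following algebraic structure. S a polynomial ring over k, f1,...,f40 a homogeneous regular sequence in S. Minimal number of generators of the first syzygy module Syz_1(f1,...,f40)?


Regular sequence => Koszul complex is the minimal free resolution.
Syz_1 minimally generated by Koszul relations f_i*e_j - f_j*e_i (i<j): mu(Syz_1) = beta_2 = C(m,2) = m(m-1)/2
m=40
40*39/2 = 780


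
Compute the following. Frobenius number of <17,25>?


gcd(17,25)=1 => F=ab-a-b=17*25-17-25=425-42=383


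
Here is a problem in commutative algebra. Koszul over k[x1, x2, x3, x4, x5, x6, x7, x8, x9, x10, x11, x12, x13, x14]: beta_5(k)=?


C(n,i)=C(14,5)=2002


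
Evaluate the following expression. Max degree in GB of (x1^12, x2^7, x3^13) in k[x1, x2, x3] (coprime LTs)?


Pure powers, coprime LTs => already GB.
Degrees: 12, 7, 13
Max=13


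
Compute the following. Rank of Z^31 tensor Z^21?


rank(M(x)N) = rank(M)*rank(N)
31*21 = 651


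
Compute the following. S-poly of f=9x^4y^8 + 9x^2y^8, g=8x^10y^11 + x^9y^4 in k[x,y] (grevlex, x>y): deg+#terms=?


LT(f)=9x^4y^8, LT(g)=8x^10y^11
lcm(LM)=x^10y^11
S(f,g) (scaled by 72 to clear denominators) = 8x^6y^3*f - 9*g = 72x^8y^11 - 9x^9y^4
2 terms, deg 19.
19+2=21


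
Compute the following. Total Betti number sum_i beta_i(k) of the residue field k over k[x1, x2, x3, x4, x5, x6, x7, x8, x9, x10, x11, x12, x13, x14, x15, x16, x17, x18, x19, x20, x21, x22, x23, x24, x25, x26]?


Koszul resolution: beta_i(k)=C(n,i), n=26
sum_i C(26,i) = 2^26 = 67108864


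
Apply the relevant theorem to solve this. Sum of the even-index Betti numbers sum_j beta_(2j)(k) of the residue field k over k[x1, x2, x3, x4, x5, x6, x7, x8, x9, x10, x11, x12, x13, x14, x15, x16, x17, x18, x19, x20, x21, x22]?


Koszul resolution: beta_i(k)=C(n,i), n=22
sum_even C(22,i) = 2^(n-1) = 2^21 = 2097152


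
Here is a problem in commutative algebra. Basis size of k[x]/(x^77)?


Basis: 1,x,...,x^76
dim=77


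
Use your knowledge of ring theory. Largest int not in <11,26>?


gcd(11,26)=1 => F=ab-a-b=11*26-11-26=286-37=249


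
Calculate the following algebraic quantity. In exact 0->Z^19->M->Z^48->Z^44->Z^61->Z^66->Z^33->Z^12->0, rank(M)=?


Alt sum=0:
(-1)^0*19 + (-1)^1*? + (-1)^2*48 + (-1)^3*44 + (-1)^4*61 + (-1)^5*66 + (-1)^6*33 + (-1)^7*12=0
rank(M)=39


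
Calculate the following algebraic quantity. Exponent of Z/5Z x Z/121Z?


Exponent = lcm of the cyclic orders; pairwise coprime => product.
5^1*11^2=5*121=605


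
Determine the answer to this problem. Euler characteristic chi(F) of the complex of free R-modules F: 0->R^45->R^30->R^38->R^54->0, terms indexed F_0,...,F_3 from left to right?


chi = sum (-1)^i * rank:
(-1)^0*45=45
(-1)^1*30=-30
(-1)^2*38=38
(-1)^3*54=-54
chi=-1


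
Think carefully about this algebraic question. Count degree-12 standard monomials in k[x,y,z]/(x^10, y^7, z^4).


Need i<10, j<7, k<4 with i+j+k=12.
For each i, j ranges over max(0,12-i-3)..min(6,12-i):
  i=0: j in [9,6] -> 0
  i=1: j in [8,6] -> 0
  i=2: j in [7,6] -> 0
  i=3: j in [6,6] -> 1
  i=4: j in [5,6] -> 2
  i=5: j in [4,6] -> 3
  i=6: j in [3,6] -> 4
  i=7: j in [2,5] -> 4
  i=8: j in [1,4] -> 4
  i=9: j in [0,3] -> 4
H(12) = 0+0+0+1+2+3+4+4+4+4 = 22


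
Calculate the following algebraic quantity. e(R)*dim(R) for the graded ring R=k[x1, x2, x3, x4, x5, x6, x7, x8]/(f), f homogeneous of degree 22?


e(R)=deg(f)=22, dim(R)=8-1=7
e*dim=22*7=154


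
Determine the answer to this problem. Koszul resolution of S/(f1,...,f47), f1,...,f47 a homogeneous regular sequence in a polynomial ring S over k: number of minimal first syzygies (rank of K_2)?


Regular sequence => Koszul complex is the minimal free resolution.
Syz_1 minimally generated by Koszul relations f_i*e_j - f_j*e_i (i<j): mu(Syz_1) = beta_2 = C(m,2) = m(m-1)/2
m=47
47*46/2 = 1081


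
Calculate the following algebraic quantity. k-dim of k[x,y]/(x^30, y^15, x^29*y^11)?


k[x,y]/I, I = (x^30, y^15, x^29*y^11)
Rect: 30x15=450. Corner: (30-29)x(15-11)=4.
dim = 450-4 = 446


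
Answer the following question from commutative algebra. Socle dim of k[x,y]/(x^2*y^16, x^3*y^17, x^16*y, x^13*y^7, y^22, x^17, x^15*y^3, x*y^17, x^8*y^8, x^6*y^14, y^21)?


Socle = ann(m) = span of standard monomials u with x*u, y*u in I (staircase corners).
Redundant generators: x^3*y^17, y^22
Minimal generators: x^17, x^16*y, x^15*y^3, x^13*y^7, x^8*y^8, x^6*y^14, x^2*y^16, x*y^17, y^21
Corners: y^20, xy^16, x^5y^15, x^7y^13, x^12y^7, x^14y^6, x^15y^2, x^16
Socle dim=8


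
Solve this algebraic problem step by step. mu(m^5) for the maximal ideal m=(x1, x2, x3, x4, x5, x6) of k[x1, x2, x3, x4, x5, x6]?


Graded Nakayama: mu(m^d) = dim_k (m^d/m^(d+1)) = #degree-5 monomials in 6 vars
C(n+d-1,d)=C(10,5)=252


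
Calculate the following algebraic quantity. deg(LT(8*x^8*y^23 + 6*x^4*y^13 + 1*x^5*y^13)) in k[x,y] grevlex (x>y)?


LT: 8*x^8*y^23
deg_x=8, deg_y=23
Total=8+23=31


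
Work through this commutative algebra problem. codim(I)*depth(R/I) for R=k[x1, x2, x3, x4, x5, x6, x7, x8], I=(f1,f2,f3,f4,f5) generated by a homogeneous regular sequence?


codim=5, depth=dim(R/I)=8-5=3
Product=5*3=15


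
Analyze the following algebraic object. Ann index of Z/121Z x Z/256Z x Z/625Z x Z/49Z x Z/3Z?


Exponent = lcm of the cyclic orders; pairwise coprime => product.
11^2*2^8*5^4*7^2*3^1=121*256*625*49*3=2845920000


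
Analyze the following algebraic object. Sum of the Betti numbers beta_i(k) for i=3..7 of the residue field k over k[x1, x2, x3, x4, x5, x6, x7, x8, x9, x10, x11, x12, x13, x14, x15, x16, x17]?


Koszul resolution: beta_i(k)=C(n,i), n=17
C(17,3)=680, C(17,4)=2380, C(17,5)=6188, C(17,6)=12376, C(17,7)=19448
Sum=41072


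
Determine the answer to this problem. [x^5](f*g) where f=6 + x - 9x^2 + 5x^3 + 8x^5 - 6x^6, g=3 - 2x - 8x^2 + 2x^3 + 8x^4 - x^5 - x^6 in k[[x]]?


[x^5] = sum a_i*b_j, i+j=5
  6*-1=-6
  1*8=8
  -9*2=-18
  5*-8=-40
  8*3=24
Sum=-32


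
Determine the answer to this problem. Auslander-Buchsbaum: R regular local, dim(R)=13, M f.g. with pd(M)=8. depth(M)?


pd+depth=depth(R)=13
depth=13-8=5


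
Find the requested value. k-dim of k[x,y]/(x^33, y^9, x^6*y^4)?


k[x,y]/I, I = (x^33, y^9, x^6*y^4)
Rect: 33x9=297. Corner: (33-6)x(9-4)=135.
dim = 297-135 = 162


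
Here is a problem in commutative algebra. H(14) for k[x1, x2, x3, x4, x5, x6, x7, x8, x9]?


C(d+n-1,n-1)=C(22,8)=319770


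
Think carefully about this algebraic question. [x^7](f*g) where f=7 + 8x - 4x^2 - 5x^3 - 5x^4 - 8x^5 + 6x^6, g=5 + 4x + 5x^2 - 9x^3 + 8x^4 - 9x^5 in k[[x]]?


[x^7] = sum a_i*b_j, i+j=7
  -4*-9=36
  -5*8=-40
  -5*-9=45
  -8*5=-40
  6*4=24
Sum=25


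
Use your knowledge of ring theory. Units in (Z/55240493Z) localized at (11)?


Local ring = Z/161051Z.
phi(161051) = 11^4*(11-1) = 146410


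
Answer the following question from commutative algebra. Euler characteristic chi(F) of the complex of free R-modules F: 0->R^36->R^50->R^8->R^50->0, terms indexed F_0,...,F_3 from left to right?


chi = sum (-1)^i * rank:
(-1)^0*36=36
(-1)^1*50=-50
(-1)^2*8=8
(-1)^3*50=-50
chi=-56


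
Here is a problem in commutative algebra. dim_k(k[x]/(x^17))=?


Basis: 1,x,...,x^16
dim=17


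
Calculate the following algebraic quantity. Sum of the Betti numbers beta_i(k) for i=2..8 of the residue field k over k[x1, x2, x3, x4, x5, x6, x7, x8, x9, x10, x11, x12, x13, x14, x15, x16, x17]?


Koszul resolution: beta_i(k)=C(n,i), n=17
C(17,2)=136, C(17,3)=680, C(17,4)=2380, C(17,5)=6188, C(17,6)=12376, C(17,7)=19448, C(17,8)=24310
Sum=65518


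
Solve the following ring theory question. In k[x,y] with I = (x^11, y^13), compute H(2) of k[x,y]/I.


k[x,y], I = (x^11, y^13), d = 2
Need i < 11 and d-i < 13.
Range: 0 <= i <= 2.
H(2) = 3


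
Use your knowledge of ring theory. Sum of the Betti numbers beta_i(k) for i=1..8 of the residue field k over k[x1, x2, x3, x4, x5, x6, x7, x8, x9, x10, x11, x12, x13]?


Koszul resolution: beta_i(k)=C(n,i), n=13
C(13,1)=13, C(13,2)=78, C(13,3)=286, C(13,4)=715, C(13,5)=1287, C(13,6)=1716, C(13,7)=1716, C(13,8)=1287
Sum=7098


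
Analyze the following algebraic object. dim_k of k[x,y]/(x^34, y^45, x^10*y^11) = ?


k[x,y]/I, I = (x^34, y^45, x^10*y^11)
Rect: 34x45=1530. Corner: (34-10)x(45-11)=816.
dim = 1530-816 = 714


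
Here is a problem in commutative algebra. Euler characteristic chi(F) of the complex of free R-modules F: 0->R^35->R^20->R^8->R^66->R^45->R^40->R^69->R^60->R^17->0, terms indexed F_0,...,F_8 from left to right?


chi = sum (-1)^i * rank:
(-1)^0*35=35
(-1)^1*20=-20
(-1)^2*8=8
(-1)^3*66=-66
(-1)^4*45=45
(-1)^5*40=-40
(-1)^6*69=69
(-1)^7*60=-60
(-1)^8*17=17
chi=-12


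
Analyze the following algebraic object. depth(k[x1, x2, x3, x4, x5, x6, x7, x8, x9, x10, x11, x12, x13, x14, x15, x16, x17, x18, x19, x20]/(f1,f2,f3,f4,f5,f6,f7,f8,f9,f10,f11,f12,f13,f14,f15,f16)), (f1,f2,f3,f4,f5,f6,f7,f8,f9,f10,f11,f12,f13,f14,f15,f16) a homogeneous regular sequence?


depth(R)=20
depth(R/I)=20-16=4


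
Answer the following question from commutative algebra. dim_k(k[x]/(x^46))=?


Basis: 1,x,...,x^45
dim=46


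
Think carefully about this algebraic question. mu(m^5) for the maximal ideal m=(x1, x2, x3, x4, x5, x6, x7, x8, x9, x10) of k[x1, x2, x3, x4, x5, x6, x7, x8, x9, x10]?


Graded Nakayama: mu(m^d) = dim_k (m^d/m^(d+1)) = #degree-5 monomials in 10 vars
C(n+d-1,d)=C(14,5)=2002


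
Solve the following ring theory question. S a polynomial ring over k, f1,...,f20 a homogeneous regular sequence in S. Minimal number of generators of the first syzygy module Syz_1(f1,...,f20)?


Regular sequence => Koszul complex is the minimal free resolution.
Syz_1 minimally generated by Koszul relations f_i*e_j - f_j*e_i (i<j): mu(Syz_1) = beta_2 = C(m,2) = m(m-1)/2
m=20
20*19/2 = 190


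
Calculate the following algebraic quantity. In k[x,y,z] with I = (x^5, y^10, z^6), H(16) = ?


Need i<5, j<10, k<6 with i+j+k=16.
For each i, j ranges over max(0,16-i-5)..min(9,16-i):
  i=0: j in [11,9] -> 0
  i=1: j in [10,9] -> 0
  i=2: j in [9,9] -> 1
  i=3: j in [8,9] -> 2
  i=4: j in [7,9] -> 3
H(16) = 0+0+1+2+3 = 6


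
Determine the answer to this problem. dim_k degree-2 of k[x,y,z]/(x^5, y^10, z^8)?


Need i<5, j<10, k<8 with i+j+k=2.
For each i, j ranges over max(0,2-i-7)..min(9,2-i):
  i=0: j in [0,2] -> 3
  i=1: j in [0,1] -> 2
  i=2: j in [0,0] -> 1
H(2) = 3+2+1 = 6


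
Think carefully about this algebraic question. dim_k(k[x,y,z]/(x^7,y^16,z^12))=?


Basis: x^iy^jz^k, i<7,j<16,k<12
7*16*12=1344


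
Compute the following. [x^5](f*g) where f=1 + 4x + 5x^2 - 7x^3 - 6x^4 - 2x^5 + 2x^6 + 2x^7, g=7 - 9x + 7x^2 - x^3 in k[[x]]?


[x^5] = sum a_i*b_j, i+j=5
  5*-1=-5
  -7*7=-49
  -6*-9=54
  -2*7=-14
Sum=-14


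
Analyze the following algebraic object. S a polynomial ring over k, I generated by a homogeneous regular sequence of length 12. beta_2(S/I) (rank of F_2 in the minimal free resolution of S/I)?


Regular sequence => Koszul complex is the minimal free resolution.
Syz_1 minimally generated by Koszul relations f_i*e_j - f_j*e_i (i<j): mu(Syz_1) = beta_2 = C(m,2) = m(m-1)/2
m=12
12*11/2 = 66


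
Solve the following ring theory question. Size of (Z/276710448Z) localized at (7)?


7-primary part: 276710448=7^8*48
Size=7^8=5764801


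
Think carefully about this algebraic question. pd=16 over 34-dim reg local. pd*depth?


pd+depth=34
depth=34-16=18
pd*depth=16*18=288


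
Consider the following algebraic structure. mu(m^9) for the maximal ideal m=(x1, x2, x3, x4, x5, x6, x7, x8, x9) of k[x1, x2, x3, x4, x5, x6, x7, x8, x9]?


Graded Nakayama: mu(m^d) = dim_k (m^d/m^(d+1)) = #degree-9 monomials in 9 vars
C(n+d-1,d)=C(17,9)=24310


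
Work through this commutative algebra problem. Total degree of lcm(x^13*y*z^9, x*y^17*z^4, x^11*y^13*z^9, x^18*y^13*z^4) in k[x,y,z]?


lcm = componentwise max:
x: max(13,1,11,18)=18
y: max(1,17,13,13)=17
z: max(9,4,9,4)=9
Total=18+17+9=44


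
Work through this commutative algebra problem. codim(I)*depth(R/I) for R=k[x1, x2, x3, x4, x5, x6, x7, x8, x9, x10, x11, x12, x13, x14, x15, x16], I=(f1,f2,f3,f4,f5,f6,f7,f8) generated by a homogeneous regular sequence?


codim=8, depth=dim(R/I)=16-8=8
Product=8*8=64


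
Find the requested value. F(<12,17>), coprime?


gcd(12,17)=1 => F=ab-a-b=12*17-12-17=204-29=175


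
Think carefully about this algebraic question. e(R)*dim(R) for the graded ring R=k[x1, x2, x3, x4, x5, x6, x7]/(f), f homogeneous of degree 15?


e(R)=deg(f)=15, dim(R)=7-1=6
e*dim=15*6=90


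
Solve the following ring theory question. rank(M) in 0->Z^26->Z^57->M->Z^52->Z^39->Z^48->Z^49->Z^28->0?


Alt sum=0:
(-1)^0*26 + (-1)^1*57 + (-1)^2*? + (-1)^3*52 + (-1)^4*39 + (-1)^5*48 + (-1)^6*49 + (-1)^7*28=0
rank(M)=71


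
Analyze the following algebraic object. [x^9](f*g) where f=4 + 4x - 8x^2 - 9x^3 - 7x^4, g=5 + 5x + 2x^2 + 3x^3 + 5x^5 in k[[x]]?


[x^9] = sum a_i*b_j, i+j=9
  -7*5=-35
Sum=-35


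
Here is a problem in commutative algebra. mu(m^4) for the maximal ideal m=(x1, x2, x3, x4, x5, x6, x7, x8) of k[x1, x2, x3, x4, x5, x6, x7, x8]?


Graded Nakayama: mu(m^d) = dim_k (m^d/m^(d+1)) = #degree-4 monomials in 8 vars
C(n+d-1,d)=C(11,4)=330


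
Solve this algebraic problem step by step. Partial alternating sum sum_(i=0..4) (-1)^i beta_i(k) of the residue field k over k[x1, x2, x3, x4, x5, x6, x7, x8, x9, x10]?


Koszul resolution: beta_i(k)=C(n,i), n=10
sum_(i=0..p) (-1)^i C(n,i) = (-1)^p C(n-1,p)
(-1)^4*C(9,4) = (-1)^4*126 = 126


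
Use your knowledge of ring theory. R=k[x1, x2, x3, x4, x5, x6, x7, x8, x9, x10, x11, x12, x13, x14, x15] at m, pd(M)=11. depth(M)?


pd+depth=depth(R)=15
depth=15-11=4


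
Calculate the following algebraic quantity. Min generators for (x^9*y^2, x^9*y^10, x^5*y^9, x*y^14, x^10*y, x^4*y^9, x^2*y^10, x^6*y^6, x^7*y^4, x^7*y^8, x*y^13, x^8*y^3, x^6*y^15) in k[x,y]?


Remove redundant (divisible by others).
x^7*y^8 redundant.
x^6*y^15 redundant.
x*y^14 redundant.
x^5*y^9 redundant.
x^9*y^10 redundant.
Min: x^10*y, x^9*y^2, x^8*y^3, x^7*y^4, x^6*y^6, x^4*y^9, x^2*y^10, x*y^13
Count=8


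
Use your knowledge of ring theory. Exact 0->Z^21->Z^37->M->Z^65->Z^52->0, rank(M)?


Alt sum=0:
(-1)^0*21 + (-1)^1*37 + (-1)^2*? + (-1)^3*65 + (-1)^4*52=0
rank(M)=29


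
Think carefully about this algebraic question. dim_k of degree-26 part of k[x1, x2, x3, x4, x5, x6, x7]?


C(d+n-1,n-1)=C(32,6)=906192


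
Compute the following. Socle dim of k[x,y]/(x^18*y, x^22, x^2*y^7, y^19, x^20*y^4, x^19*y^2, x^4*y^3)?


Socle = ann(m) = span of standard monomials u with x*u, y*u in I (staircase corners).
Redundant generators: x^20*y^4, x^19*y^2
Minimal generators: x^22, x^18*y, x^4*y^3, x^2*y^7, y^19
Corners: xy^18, x^3y^6, x^17y^2, x^21
Socle dim=4


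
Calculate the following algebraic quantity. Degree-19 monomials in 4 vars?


C(d+n-1,n-1)=C(22,3)=1540


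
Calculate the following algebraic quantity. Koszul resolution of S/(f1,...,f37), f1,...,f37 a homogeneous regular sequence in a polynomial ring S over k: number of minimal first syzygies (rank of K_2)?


Regular sequence => Koszul complex is the minimal free resolution.
Syz_1 minimally generated by Koszul relations f_i*e_j - f_j*e_i (i<j): mu(Syz_1) = beta_2 = C(m,2) = m(m-1)/2
m=37
37*36/2 = 666


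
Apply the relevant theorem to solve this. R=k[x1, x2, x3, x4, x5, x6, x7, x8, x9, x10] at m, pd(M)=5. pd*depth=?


pd+depth=10
depth=10-5=5
pd*depth=5*5=25


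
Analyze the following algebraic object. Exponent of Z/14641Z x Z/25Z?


Exponent = lcm of the cyclic orders; pairwise coprime => product.
11^4*5^2=14641*25=366025


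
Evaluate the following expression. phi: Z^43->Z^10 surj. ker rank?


rank(ker) = 43-10 = 33


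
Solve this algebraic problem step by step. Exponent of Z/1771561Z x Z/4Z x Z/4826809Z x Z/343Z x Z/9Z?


Exponent = lcm of the cyclic orders; pairwise coprime => product.
11^6*2^2*13^6*7^3*3^2=1771561*4*4826809*343*9=105587582275627452


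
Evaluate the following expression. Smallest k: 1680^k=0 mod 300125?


1680^k mod 300125:
k=1: 1680
k=2: 121275
k=3: 257250
k=4: 0
First zero at k = 4


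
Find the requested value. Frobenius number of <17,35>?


gcd(17,35)=1 => F=ab-a-b=17*35-17-35=595-52=543


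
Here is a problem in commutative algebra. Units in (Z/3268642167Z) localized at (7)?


Local ring = Z/40353607Z.
phi(40353607) = 7^8*(7-1) = 34588806


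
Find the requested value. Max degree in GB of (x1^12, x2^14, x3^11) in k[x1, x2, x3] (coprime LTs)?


Pure powers, coprime LTs => already GB.
Degrees: 12, 14, 11
Max=14


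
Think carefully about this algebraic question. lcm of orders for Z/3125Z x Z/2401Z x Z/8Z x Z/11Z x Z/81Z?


Exponent = lcm of the cyclic orders; pairwise coprime => product.
5^5*7^4*2^3*11^1*3^4=3125*2401*8*11*81=53482275000


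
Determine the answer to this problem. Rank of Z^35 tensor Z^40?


rank(M(x)N) = rank(M)*rank(N)
35*40 = 1400


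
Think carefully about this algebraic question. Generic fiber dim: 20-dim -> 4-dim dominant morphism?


dim(fiber)=dim(X)-dim(Y)=20-4=16


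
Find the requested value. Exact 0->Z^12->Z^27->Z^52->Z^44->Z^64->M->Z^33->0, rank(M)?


Alt sum=0:
(-1)^0*12 + (-1)^1*27 + (-1)^2*52 + (-1)^3*44 + (-1)^4*64 + (-1)^5*? + (-1)^6*33=0
rank(M)=90


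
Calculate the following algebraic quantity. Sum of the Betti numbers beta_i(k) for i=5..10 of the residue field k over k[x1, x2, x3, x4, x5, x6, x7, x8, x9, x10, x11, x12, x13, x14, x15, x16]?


Koszul resolution: beta_i(k)=C(n,i), n=16
C(16,5)=4368, C(16,6)=8008, C(16,7)=11440, C(16,8)=12870, C(16,9)=11440, C(16,10)=8008
Sum=56134


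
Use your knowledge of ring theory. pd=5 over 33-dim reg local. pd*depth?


pd+depth=33
depth=33-5=28
pd*depth=5*28=140


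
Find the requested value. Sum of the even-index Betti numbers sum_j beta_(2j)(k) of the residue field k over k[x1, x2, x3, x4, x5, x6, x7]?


Koszul resolution: beta_i(k)=C(n,i), n=7
sum_even C(7,i) = 2^(n-1) = 2^6 = 64


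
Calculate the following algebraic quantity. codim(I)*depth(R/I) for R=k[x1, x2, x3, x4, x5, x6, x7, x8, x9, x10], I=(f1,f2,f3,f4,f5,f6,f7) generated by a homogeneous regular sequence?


codim=7, depth=dim(R/I)=10-7=3
Product=7*3=21


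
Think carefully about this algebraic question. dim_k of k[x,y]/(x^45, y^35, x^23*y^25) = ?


k[x,y]/I, I = (x^45, y^35, x^23*y^25)
Rect: 45x35=1575. Corner: (45-23)x(35-25)=220.
dim = 1575-220 = 1355


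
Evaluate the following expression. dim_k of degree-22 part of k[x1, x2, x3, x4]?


C(d+n-1,n-1)=C(25,3)=2300


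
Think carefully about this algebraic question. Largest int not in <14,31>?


gcd(14,31)=1 => F=ab-a-b=14*31-14-31=434-45=389


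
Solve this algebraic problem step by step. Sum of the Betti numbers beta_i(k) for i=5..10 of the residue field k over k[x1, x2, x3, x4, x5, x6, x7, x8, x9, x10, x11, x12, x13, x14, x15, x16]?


Koszul resolution: beta_i(k)=C(n,i), n=16
C(16,5)=4368, C(16,6)=8008, C(16,7)=11440, C(16,8)=12870, C(16,9)=11440, C(16,10)=8008
Sum=56134


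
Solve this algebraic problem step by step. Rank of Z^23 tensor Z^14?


rank(M(x)N) = rank(M)*rank(N)
23*14 = 322


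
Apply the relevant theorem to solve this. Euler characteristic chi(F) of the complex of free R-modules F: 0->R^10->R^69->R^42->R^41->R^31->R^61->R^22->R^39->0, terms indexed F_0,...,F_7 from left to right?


chi = sum (-1)^i * rank:
(-1)^0*10=10
(-1)^1*69=-69
(-1)^2*42=42
(-1)^3*41=-41
(-1)^4*31=31
(-1)^5*61=-61
(-1)^6*22=22
(-1)^7*39=-39
chi=-105


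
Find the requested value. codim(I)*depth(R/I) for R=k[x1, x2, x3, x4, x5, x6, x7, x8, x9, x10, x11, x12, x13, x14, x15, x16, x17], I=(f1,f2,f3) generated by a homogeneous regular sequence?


codim=3, depth=dim(R/I)=17-3=14
Product=3*14=42


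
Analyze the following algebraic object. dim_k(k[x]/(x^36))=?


Basis: 1,x,...,x^35
dim=36


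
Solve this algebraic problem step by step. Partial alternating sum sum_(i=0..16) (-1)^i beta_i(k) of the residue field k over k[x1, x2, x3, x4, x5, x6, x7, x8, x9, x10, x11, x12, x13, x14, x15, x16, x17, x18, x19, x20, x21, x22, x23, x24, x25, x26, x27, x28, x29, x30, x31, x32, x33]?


Koszul resolution: beta_i(k)=C(n,i), n=33
sum_(i=0..p) (-1)^i C(n,i) = (-1)^p C(n-1,p)
(-1)^16*C(32,16) = (-1)^16*601080390 = 601080390


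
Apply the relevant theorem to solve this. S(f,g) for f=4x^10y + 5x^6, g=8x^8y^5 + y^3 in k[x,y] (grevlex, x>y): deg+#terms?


LT(f)=4x^10y, LT(g)=8x^8y^5
lcm(LM)=x^10y^5
S(f,g) (scaled by 32 to clear denominators) = 8y^4*f - 4x^2*g = 40x^6y^4 - 4x^2y^3
2 terms, deg 10.
10+2=12


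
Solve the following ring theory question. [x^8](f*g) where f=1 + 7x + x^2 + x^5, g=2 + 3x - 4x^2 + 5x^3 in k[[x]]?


[x^8] = sum a_i*b_j, i+j=8
  1*5=5
Sum=5


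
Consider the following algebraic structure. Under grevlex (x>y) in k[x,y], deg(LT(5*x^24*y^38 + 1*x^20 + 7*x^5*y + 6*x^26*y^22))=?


LT: 5*x^24*y^38
deg_x=24, deg_y=38
Total=24+38=62


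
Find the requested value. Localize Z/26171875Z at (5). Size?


5-primary part: 26171875=5^8*67
Size=5^8=390625


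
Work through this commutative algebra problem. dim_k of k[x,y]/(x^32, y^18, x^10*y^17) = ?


k[x,y]/I, I = (x^32, y^18, x^10*y^17)
Rect: 32x18=576. Corner: (32-10)x(18-17)=22.
dim = 576-22 = 554


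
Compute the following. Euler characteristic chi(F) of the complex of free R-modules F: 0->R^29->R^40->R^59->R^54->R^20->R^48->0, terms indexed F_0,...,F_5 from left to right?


chi = sum (-1)^i * rank:
(-1)^0*29=29
(-1)^1*40=-40
(-1)^2*59=59
(-1)^3*54=-54
(-1)^4*20=20
(-1)^5*48=-48
chi=-34


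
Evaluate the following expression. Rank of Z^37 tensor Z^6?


rank(M(x)N) = rank(M)*rank(N)
37*6 = 222


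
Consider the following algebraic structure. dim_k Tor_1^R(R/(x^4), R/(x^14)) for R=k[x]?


Tor_1(R/I,R/J)=(I cap J)/IJ=(x^14)/(x^18)
dim=18-14=min(4,14)=4


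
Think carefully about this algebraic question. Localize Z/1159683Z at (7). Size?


7-primary part: 1159683=7^5*69
Size=7^5=16807


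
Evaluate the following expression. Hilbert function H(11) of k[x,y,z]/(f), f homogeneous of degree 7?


C(13,2)-C(6,2)=78-15=63


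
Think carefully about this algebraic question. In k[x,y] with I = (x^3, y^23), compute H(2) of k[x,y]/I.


k[x,y], I = (x^3, y^23), d = 2
Need i < 3 and d-i < 23.
Range: 0 <= i <= 2.
H(2) = 3


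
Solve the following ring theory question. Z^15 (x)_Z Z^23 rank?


rank(M(x)N) = rank(M)*rank(N)
15*23 = 345


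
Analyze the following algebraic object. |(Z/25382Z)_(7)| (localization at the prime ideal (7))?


7-primary part: 25382=7^3*74
Size=7^3=343


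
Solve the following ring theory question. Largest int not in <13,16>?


gcd(13,16)=1 => F=ab-a-b=13*16-13-16=208-29=179


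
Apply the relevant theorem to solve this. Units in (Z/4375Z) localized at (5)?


Local ring = Z/625Z.
phi(625) = 5^3*(5-1) = 500


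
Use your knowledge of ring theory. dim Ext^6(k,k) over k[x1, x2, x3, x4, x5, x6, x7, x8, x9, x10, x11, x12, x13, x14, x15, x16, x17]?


C(n,i)=C(17,6)=12376


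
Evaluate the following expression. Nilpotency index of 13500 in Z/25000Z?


13500^k mod 25000:
k=1: 13500
k=2: 0
First zero at k = 2


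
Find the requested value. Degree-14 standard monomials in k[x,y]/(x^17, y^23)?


k[x,y], I = (x^17, y^23), d = 14
Need i < 17 and d-i < 23.
Range: 0 <= i <= 14.
H(14) = 15


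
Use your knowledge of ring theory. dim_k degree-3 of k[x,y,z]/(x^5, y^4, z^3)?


Need i<5, j<4, k<3 with i+j+k=3.
For each i, j ranges over max(0,3-i-2)..min(3,3-i):
  i=0: j in [1,3] -> 3
  i=1: j in [0,2] -> 3
  i=2: j in [0,1] -> 2
  i=3: j in [0,0] -> 1
H(3) = 3+3+2+1 = 9


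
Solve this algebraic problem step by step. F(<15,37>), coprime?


gcd(15,37)=1 => F=ab-a-b=15*37-15-37=555-52=503


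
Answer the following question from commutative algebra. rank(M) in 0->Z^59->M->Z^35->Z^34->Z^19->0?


Alt sum=0:
(-1)^0*59 + (-1)^1*? + (-1)^2*35 + (-1)^3*34 + (-1)^4*19=0
rank(M)=79


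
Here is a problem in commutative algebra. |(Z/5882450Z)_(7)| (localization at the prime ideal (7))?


7-primary part: 5882450=7^6*50
Size=7^6=117649


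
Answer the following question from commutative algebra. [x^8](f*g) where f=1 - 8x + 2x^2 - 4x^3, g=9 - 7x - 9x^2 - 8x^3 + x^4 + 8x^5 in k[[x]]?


[x^8] = sum a_i*b_j, i+j=8
  -4*8=-32
Sum=-32


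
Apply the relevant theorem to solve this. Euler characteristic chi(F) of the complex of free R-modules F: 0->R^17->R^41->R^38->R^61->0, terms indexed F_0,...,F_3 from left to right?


chi = sum (-1)^i * rank:
(-1)^0*17=17
(-1)^1*41=-41
(-1)^2*38=38
(-1)^3*61=-61
chi=-47


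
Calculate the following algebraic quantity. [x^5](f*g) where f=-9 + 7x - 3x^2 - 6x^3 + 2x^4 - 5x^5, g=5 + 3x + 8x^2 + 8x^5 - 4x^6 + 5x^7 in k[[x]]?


[x^5] = sum a_i*b_j, i+j=5
  -9*8=-72
  -6*8=-48
  2*3=6
  -5*5=-25
Sum=-139


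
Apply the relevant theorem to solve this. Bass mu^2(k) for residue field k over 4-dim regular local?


C(n,i)=C(4,2)=6


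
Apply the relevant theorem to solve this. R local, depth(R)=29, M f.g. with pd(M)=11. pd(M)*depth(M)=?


pd+depth=29
depth=29-11=18
pd*depth=11*18=198


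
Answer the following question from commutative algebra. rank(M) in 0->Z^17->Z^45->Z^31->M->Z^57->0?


Alt sum=0:
(-1)^0*17 + (-1)^1*45 + (-1)^2*31 + (-1)^3*? + (-1)^4*57=0
rank(M)=60


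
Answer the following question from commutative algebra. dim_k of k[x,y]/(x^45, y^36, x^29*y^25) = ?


k[x,y]/I, I = (x^45, y^36, x^29*y^25)
Rect: 45x36=1620. Corner: (45-29)x(36-25)=176.
dim = 1620-176 = 1444


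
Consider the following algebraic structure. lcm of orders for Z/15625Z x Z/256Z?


Exponent = lcm of the cyclic orders; pairwise coprime => product.
5^6*2^8=15625*256=4000000


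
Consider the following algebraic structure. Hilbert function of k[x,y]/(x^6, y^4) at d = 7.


k[x,y], I = (x^6, y^4), d = 7
Need i < 6 and d-i < 4.
Range: 4 <= i <= 5.
H(7) = 2


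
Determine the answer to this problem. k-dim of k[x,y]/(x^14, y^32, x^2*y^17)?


k[x,y]/I, I = (x^14, y^32, x^2*y^17)
Rect: 14x32=448. Corner: (14-2)x(32-17)=180.
dim = 448-180 = 268


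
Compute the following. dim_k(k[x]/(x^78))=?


Basis: 1,x,...,x^77
dim=78


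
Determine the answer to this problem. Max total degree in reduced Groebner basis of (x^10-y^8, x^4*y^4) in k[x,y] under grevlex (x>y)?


LT(f1)=x^10, LT(f2)=x^4y^4, lcm=x^10y^4
S(f1,f2) = y^4*f1 - x^6*f2 = -y^12
Reduced GB = {f1, f2, y^12}; degrees 10, 8, 12
Max = 12


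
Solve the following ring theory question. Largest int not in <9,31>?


gcd(9,31)=1 => F=ab-a-b=9*31-9-31=279-40=239


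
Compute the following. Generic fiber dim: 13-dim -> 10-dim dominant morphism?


dim(fiber)=dim(X)-dim(Y)=13-10=3


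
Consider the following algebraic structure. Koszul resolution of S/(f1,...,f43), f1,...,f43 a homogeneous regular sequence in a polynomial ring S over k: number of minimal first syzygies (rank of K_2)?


Regular sequence => Koszul complex is the minimal free resolution.
Syz_1 minimally generated by Koszul relations f_i*e_j - f_j*e_i (i<j): mu(Syz_1) = beta_2 = C(m,2) = m(m-1)/2
m=43
43*42/2 = 903


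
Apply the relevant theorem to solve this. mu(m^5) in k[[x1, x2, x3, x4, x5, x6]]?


C(n+d-1,d)=C(10,5)=252


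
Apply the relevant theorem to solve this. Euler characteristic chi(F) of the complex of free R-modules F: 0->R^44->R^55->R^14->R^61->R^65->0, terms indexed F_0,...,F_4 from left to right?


chi = sum (-1)^i * rank:
(-1)^0*44=44
(-1)^1*55=-55
(-1)^2*14=14
(-1)^3*61=-61
(-1)^4*65=65
chi=7


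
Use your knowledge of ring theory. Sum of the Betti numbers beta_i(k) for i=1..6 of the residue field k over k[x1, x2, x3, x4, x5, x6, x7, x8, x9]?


Koszul resolution: beta_i(k)=C(n,i), n=9
C(9,1)=9, C(9,2)=36, C(9,3)=84, C(9,4)=126, C(9,5)=126, C(9,6)=84
Sum=465


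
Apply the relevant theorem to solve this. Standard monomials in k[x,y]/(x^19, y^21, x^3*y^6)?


k[x,y]/I, I = (x^19, y^21, x^3*y^6)
Rect: 19x21=399. Corner: (19-3)x(21-6)=240.
dim = 399-240 = 159


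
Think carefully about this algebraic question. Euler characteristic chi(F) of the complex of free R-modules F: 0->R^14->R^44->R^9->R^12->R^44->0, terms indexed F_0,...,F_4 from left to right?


chi = sum (-1)^i * rank:
(-1)^0*14=14
(-1)^1*44=-44
(-1)^2*9=9
(-1)^3*12=-12
(-1)^4*44=44
chi=11


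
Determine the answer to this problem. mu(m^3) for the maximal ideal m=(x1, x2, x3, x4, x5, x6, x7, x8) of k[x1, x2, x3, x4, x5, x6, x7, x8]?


Graded Nakayama: mu(m^d) = dim_k (m^d/m^(d+1)) = #degree-3 monomials in 8 vars
C(n+d-1,d)=C(10,3)=120


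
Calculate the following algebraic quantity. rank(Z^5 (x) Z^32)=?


rank(M(x)N) = rank(M)*rank(N)
5*32 = 160


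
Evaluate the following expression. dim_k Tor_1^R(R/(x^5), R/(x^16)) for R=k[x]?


Tor_1(R/I,R/J)=(I cap J)/IJ=(x^16)/(x^21)
dim=21-16=min(5,16)=5


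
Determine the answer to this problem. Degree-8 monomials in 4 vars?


C(d+n-1,n-1)=C(11,3)=165


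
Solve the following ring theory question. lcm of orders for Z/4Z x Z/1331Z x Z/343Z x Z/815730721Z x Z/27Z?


Exponent = lcm of the cyclic orders; pairwise coprime => product.
2^2*11^3*7^3*13^8*3^3=4*1331*343*815730721*27=40220063271031644


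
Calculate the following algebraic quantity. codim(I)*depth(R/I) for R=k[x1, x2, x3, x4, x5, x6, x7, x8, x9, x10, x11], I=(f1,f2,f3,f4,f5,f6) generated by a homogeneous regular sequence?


codim=6, depth=dim(R/I)=11-6=5
Product=6*5=30


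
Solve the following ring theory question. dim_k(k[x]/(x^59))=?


Basis: 1,x,...,x^58
dim=59


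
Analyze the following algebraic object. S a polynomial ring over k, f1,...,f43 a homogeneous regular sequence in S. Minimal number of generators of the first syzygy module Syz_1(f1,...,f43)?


Regular sequence => Koszul complex is the minimal free resolution.
Syz_1 minimally generated by Koszul relations f_i*e_j - f_j*e_i (i<j): mu(Syz_1) = beta_2 = C(m,2) = m(m-1)/2
m=43
43*42/2 = 903


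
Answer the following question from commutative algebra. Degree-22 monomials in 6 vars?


C(d+n-1,n-1)=C(27,5)=80730


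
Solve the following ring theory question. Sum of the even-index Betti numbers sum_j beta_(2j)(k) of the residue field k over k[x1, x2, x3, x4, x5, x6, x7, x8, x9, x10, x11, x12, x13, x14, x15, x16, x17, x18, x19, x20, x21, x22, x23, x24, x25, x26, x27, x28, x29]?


Koszul resolution: beta_i(k)=C(n,i), n=29
sum_even C(29,i) = 2^(n-1) = 2^28 = 268435456


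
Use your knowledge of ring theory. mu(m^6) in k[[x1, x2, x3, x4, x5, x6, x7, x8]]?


C(n+d-1,d)=C(13,6)=1716


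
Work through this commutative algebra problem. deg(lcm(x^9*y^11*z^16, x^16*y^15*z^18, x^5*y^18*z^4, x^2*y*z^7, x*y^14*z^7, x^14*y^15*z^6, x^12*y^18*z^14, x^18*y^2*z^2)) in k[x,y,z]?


lcm = componentwise max:
x: max(9,16,5,2,1,14,12,18)=18
y: max(11,15,18,1,14,15,18,2)=18
z: max(16,18,4,7,7,6,14,2)=18
Total=18+18+18=54


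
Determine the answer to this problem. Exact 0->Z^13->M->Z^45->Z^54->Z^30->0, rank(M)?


Alt sum=0:
(-1)^0*13 + (-1)^1*? + (-1)^2*45 + (-1)^3*54 + (-1)^4*30=0
rank(M)=34


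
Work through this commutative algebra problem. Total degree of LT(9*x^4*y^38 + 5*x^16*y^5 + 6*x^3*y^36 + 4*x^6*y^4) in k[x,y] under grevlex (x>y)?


LT: 9*x^4*y^38
deg_x=4, deg_y=38
Total=4+38=42


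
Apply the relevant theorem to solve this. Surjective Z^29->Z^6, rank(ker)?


rank(ker) = 29-6 = 23
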